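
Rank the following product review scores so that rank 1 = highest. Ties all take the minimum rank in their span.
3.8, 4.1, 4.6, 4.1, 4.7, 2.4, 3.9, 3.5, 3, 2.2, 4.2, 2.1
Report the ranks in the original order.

Sorted (descending): 4.7, 4.6, 4.2, 4.1, 4.1, 3.9, 3.8, 3.5, 3, 2.4, 2.2, 2.1
The 2 values of 4.1 occupy positions 4–5 → each gets rank 4.

7, 4, 2, 4, 1, 10, 6, 8, 9, 11, 3, 12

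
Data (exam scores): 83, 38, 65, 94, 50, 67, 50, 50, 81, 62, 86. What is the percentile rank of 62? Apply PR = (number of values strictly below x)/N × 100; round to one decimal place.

N = 11.
Strictly below 62: 4. Equal to 62: 1.
PR = 4/11 × 100 = 36.4

36.4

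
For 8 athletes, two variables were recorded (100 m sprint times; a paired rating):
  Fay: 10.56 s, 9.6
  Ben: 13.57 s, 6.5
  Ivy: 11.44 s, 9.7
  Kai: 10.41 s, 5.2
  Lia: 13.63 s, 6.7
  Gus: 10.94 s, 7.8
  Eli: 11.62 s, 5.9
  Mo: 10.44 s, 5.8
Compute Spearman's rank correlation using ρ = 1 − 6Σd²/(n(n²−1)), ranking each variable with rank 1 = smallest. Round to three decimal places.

Ranks of variable 1: 3, 7, 5, 1, 8, 4, 6, 2
Ranks of variable 2: 7, 4, 8, 1, 5, 6, 3, 2
d = r₁ − r₂: -4, 3, -3, 0, 3, -2, 3, 0
d²: 16, 9, 9, 0, 9, 4, 9, 0; Σd² = 56
ρ = 1 − 6·56/(8·63) = 1 − 336/504 = 0.333

0.333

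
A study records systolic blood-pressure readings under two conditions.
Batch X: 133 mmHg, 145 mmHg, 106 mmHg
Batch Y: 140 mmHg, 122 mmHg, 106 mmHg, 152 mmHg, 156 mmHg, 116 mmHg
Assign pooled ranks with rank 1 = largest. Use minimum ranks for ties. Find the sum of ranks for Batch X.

Sorted (descending): 156, 152, 145, 140, 133, 122, 116, 106, 106
The 2 values of 106 occupy positions 8–9 → each gets rank 8.
Batch X values → pooled ranks: 133→5, 145→3, 106→8
Rank sum = 5 + 3 + 8 = 16

16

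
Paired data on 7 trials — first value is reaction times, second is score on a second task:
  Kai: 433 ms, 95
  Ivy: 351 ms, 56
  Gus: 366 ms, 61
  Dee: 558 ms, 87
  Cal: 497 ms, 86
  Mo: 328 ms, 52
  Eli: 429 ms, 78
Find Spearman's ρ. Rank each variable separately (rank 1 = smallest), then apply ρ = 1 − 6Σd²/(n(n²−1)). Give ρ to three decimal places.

Ranks of variable 1: 5, 2, 3, 7, 6, 1, 4
Ranks of variable 2: 7, 2, 3, 6, 5, 1, 4
d = r₁ − r₂: -2, 0, 0, 1, 1, 0, 0
d²: 4, 0, 0, 1, 1, 0, 0; Σd² = 6
ρ = 1 − 6·6/(7·48) = 1 − 36/336 = 0.893

0.893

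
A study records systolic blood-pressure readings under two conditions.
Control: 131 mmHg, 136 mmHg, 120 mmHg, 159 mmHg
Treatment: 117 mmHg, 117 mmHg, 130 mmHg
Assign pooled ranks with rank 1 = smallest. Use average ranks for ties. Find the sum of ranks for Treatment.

7

Sorted (ascending): 117, 117, 120, 130, 131, 136, 159
The 2 values of 117 occupy positions 1–2 → average rank (1+2)/2 = 1.5.
Treatment values → pooled ranks: 117→1.5, 117→1.5, 130→4
Rank sum = 1.5 + 1.5 + 4 = 7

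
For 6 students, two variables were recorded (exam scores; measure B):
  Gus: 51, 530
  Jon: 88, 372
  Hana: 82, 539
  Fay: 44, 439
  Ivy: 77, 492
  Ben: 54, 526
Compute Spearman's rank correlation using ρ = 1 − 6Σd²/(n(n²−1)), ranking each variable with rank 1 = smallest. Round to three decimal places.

-0.086

Ranks of variable 1: 2, 6, 5, 1, 4, 3
Ranks of variable 2: 5, 1, 6, 2, 3, 4
d = r₁ − r₂: -3, 5, -1, -1, 1, -1
d²: 9, 25, 1, 1, 1, 1; Σd² = 38
ρ = 1 − 6·38/(6·35) = 1 − 228/210 = -0.086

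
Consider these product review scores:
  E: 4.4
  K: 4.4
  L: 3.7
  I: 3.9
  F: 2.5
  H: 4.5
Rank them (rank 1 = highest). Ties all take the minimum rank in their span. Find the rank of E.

2

Sorted (descending): 4.5, 4.4, 4.4, 3.9, 3.7, 2.5
The 2 values of 4.4 occupy positions 2–3 → each gets rank 2.
E has value 4.4 → rank 2.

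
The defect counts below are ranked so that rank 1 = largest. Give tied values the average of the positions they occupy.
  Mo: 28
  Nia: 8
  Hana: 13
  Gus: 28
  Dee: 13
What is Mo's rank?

1.5

Sorted (descending): 28, 28, 13, 13, 8
The 2 values of 28 occupy positions 1–2 → average rank (1+2)/2 = 1.5.
The 2 values of 13 occupy positions 3–4 → average rank (3+4)/2 = 3.5.
Mo has value 28 → rank 1.5.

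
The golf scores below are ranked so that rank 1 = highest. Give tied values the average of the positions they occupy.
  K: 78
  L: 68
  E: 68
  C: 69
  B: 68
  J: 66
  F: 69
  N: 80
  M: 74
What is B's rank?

7

Sorted (descending): 80, 78, 74, 69, 69, 68, 68, 68, 66
The 2 values of 69 occupy positions 4–5 → average rank (4+5)/2 = 4.5.
The 3 values of 68 occupy positions 6–8 → average rank 7.
B has value 68 → rank 7.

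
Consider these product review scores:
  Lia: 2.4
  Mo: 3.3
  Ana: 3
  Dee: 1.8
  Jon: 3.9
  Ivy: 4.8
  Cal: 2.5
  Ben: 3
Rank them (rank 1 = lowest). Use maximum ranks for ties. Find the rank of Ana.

Sorted (ascending): 1.8, 2.4, 2.5, 3, 3, 3.3, 3.9, 4.8
The 2 values of 3 occupy positions 4–5 → each gets rank 5.
Ana has value 3 → rank 5.

5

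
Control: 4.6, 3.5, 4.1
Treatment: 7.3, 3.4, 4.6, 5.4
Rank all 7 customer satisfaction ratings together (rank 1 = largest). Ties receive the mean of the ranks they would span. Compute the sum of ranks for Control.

Sorted (descending): 7.3, 5.4, 4.6, 4.6, 4.1, 3.5, 3.4
The 2 values of 4.6 occupy positions 3–4 → average rank (3+4)/2 = 3.5.
Control values → pooled ranks: 4.6→3.5, 3.5→6, 4.1→5
Rank sum = 3.5 + 6 + 5 = 14.5

14.5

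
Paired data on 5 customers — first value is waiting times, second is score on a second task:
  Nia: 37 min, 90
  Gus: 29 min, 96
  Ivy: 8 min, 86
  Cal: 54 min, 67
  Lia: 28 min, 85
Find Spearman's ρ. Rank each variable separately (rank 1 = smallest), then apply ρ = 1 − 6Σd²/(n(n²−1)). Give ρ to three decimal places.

Ranks of variable 1: 4, 3, 1, 5, 2
Ranks of variable 2: 4, 5, 3, 1, 2
d = r₁ − r₂: 0, -2, -2, 4, 0
d²: 0, 4, 4, 16, 0; Σd² = 24
ρ = 1 − 6·24/(5·24) = 1 − 144/120 = -0.200

-0.200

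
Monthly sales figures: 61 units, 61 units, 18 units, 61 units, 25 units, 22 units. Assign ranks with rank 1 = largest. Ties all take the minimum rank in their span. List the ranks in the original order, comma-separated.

1, 1, 6, 1, 4, 5

Sorted (descending): 61, 61, 61, 25, 22, 18
The 3 values of 61 occupy positions 1–3 → each gets rank 1.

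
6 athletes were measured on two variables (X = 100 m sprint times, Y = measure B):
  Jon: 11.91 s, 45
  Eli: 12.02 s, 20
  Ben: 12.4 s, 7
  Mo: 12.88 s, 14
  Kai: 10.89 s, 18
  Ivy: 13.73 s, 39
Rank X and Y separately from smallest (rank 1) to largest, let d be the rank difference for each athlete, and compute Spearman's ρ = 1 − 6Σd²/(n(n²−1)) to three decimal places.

-0.143

Ranks of variable 1: 2, 3, 4, 5, 1, 6
Ranks of variable 2: 6, 4, 1, 2, 3, 5
d = r₁ − r₂: -4, -1, 3, 3, -2, 1
d²: 16, 1, 9, 9, 4, 1; Σd² = 40
ρ = 1 − 6·40/(6·35) = 1 − 240/210 = -0.143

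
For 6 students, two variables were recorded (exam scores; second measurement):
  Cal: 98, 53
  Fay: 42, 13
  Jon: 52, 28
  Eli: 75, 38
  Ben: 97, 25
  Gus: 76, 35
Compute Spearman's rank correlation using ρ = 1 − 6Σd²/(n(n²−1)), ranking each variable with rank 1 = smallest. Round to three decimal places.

0.600

Ranks of variable 1: 6, 1, 2, 3, 5, 4
Ranks of variable 2: 6, 1, 3, 5, 2, 4
d = r₁ − r₂: 0, 0, -1, -2, 3, 0
d²: 0, 0, 1, 4, 9, 0; Σd² = 14
ρ = 1 − 6·14/(6·35) = 1 − 84/210 = 0.600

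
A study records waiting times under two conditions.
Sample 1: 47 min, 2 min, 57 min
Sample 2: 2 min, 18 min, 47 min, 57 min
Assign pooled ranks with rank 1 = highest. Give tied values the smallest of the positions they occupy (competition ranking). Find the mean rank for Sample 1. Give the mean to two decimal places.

3.33

Sorted (descending): 57, 57, 47, 47, 18, 2, 2
The 2 values of 57 occupy positions 1–2 → each gets rank 1.
The 2 values of 47 occupy positions 3–4 → each gets rank 3.
The 2 values of 2 occupy positions 6–7 → each gets rank 6.
Sample 1 values → pooled ranks: 47→3, 2→6, 57→1
Mean rank = (3 + 6 + 1) / 3 = 3.33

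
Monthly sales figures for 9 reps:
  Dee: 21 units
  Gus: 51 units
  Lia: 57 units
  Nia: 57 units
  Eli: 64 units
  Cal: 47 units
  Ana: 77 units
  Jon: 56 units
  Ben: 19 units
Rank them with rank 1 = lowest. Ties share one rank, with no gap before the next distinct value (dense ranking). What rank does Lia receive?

Sorted (ascending): 19, 21, 47, 51, 56, 57, 57, 64, 77
The 2 values of 57 share dense rank 6.
Remaining distinct values take the next consecutive integers.
Lia has value 57 units → rank 6.

6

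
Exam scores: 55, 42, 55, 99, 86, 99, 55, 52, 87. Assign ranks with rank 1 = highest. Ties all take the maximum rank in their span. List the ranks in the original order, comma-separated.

7, 9, 7, 2, 4, 2, 7, 8, 3

Sorted (descending): 99, 99, 87, 86, 55, 55, 55, 52, 42
The 2 values of 99 occupy positions 1–2 → each gets rank 2.
The 3 values of 55 occupy positions 5–7 → each gets rank 7.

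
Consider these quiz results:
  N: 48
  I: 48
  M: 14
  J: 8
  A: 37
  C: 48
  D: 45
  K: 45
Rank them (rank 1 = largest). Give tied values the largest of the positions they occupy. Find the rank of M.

7

Sorted (descending): 48, 48, 48, 45, 45, 37, 14, 8
The 3 values of 48 occupy positions 1–3 → each gets rank 3.
The 2 values of 45 occupy positions 4–5 → each gets rank 5.
M has value 14 → rank 7.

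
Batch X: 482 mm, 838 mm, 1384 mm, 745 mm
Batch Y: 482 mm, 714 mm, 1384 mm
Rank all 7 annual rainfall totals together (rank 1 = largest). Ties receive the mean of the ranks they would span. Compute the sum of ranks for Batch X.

Sorted (descending): 1384, 1384, 838, 745, 714, 482, 482
The 2 values of 1384 occupy positions 1–2 → average rank (1+2)/2 = 1.5.
The 2 values of 482 occupy positions 6–7 → average rank (6+7)/2 = 6.5.
Batch X values → pooled ranks: 482→6.5, 838→3, 1384→1.5, 745→4
Rank sum = 6.5 + 3 + 1.5 + 4 = 15

15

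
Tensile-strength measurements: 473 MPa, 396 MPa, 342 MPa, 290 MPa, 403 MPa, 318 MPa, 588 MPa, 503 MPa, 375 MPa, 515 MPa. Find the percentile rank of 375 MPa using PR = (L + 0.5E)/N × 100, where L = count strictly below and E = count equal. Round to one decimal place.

35.0

N = 10.
Strictly below 375: 3. Equal to 375: 1.
PR = (3 + 0.5·1)/10 × 100 = 35.0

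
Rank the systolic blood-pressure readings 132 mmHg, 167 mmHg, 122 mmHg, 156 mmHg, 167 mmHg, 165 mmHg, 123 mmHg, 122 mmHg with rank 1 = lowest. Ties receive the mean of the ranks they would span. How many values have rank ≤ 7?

Sorted (ascending): 122, 122, 123, 132, 156, 165, 167, 167
The 2 values of 122 occupy positions 1–2 → average rank (1+2)/2 = 1.5.
The 2 values of 167 occupy positions 7–8 → average rank (7+8)/2 = 7.5.
Ranks ≤ 7: {1.5, 1.5, 3, 4, 5, 6} → 6 values.

6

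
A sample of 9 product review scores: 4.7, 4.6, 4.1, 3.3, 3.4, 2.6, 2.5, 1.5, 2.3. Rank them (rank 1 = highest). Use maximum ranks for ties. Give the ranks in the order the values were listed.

1, 2, 3, 5, 4, 6, 7, 9, 8

Sorted (descending): 4.7, 4.6, 4.1, 3.4, 3.3, 2.6, 2.5, 2.3, 1.5
No ties — each value takes its position as its rank.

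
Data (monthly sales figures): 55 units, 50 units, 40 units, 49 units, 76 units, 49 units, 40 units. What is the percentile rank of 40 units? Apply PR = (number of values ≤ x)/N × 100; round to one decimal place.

N = 7.
Strictly below 40: 0. Equal to 40: 2.
PR = 2/7 × 100 = 28.6

28.6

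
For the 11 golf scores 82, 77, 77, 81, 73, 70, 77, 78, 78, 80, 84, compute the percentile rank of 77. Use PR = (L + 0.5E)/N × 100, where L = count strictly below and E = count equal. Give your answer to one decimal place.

31.8

N = 11.
Strictly below 77: 2. Equal to 77: 3.
PR = (2 + 0.5·3)/11 × 100 = 31.8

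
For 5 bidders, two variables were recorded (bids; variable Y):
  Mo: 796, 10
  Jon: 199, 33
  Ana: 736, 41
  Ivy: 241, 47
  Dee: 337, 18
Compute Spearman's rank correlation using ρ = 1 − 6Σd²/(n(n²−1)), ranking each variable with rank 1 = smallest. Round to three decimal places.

-0.500

Ranks of variable 1: 5, 1, 4, 2, 3
Ranks of variable 2: 1, 3, 4, 5, 2
d = r₁ − r₂: 4, -2, 0, -3, 1
d²: 16, 4, 0, 9, 1; Σd² = 30
ρ = 1 − 6·30/(5·24) = 1 − 180/120 = -0.500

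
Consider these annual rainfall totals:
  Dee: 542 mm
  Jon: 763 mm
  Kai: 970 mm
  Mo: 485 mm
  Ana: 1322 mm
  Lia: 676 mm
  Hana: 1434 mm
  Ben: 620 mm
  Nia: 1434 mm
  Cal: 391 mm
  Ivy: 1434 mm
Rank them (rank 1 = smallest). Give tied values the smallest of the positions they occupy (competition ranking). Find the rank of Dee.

3

Sorted (ascending): 391, 485, 542, 620, 676, 763, 970, 1322, 1434, 1434, 1434
The 3 values of 1434 occupy positions 9–11 → each gets rank 9.
Dee has value 542 mm → rank 3.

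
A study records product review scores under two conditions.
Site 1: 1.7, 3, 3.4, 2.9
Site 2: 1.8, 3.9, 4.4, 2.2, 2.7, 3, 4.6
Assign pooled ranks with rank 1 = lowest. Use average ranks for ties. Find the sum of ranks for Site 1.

20.5

Sorted (ascending): 1.7, 1.8, 2.2, 2.7, 2.9, 3, 3, 3.4, 3.9, 4.4, 4.6
The 2 values of 3 occupy positions 6–7 → average rank (6+7)/2 = 6.5.
Site 1 values → pooled ranks: 1.7→1, 3→6.5, 3.4→8, 2.9→5
Rank sum = 1 + 6.5 + 8 + 5 = 20.5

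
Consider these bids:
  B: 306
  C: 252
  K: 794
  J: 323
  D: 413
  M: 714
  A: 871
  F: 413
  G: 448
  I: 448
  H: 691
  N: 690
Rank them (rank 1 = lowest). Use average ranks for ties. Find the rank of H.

9

Sorted (ascending): 252, 306, 323, 413, 413, 448, 448, 690, 691, 714, 794, 871
The 2 values of 413 occupy positions 4–5 → average rank (4+5)/2 = 4.5.
The 2 values of 448 occupy positions 6–7 → average rank (6+7)/2 = 6.5.
H has value 691 → rank 9.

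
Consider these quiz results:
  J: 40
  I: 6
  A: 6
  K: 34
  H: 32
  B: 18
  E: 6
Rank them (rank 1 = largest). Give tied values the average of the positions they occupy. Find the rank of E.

Sorted (descending): 40, 34, 32, 18, 6, 6, 6
The 3 values of 6 occupy positions 5–7 → average rank 6.
E has value 6 → rank 6.

6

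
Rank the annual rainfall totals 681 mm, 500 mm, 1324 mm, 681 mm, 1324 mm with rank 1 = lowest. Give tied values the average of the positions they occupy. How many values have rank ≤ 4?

3

Sorted (ascending): 500, 681, 681, 1324, 1324
The 2 values of 681 occupy positions 2–3 → average rank (2+3)/2 = 2.5.
The 2 values of 1324 occupy positions 4–5 → average rank (4+5)/2 = 4.5.
Ranks ≤ 4: {1, 2.5, 2.5} → 3 values.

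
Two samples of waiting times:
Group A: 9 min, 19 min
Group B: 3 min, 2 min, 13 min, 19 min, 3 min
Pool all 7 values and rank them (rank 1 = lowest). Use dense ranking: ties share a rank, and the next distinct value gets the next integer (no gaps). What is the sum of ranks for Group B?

Sorted (ascending): 2, 3, 3, 9, 13, 19, 19
The 2 values of 3 share dense rank 2.
The 2 values of 19 share dense rank 5.
Remaining distinct values take the next consecutive integers.
Group B values → pooled ranks: 3→2, 2→1, 13→4, 19→5, 3→2
Rank sum = 2 + 1 + 4 + 5 + 2 = 14

14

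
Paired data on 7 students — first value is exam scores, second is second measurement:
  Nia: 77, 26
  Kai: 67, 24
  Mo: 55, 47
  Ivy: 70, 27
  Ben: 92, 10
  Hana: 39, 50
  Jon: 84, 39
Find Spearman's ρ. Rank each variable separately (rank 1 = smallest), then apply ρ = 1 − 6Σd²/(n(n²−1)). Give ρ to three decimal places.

Ranks of variable 1: 5, 3, 2, 4, 7, 1, 6
Ranks of variable 2: 3, 2, 6, 4, 1, 7, 5
d = r₁ − r₂: 2, 1, -4, 0, 6, -6, 1
d²: 4, 1, 16, 0, 36, 36, 1; Σd² = 94
ρ = 1 − 6·94/(7·48) = 1 − 564/336 = -0.679

-0.679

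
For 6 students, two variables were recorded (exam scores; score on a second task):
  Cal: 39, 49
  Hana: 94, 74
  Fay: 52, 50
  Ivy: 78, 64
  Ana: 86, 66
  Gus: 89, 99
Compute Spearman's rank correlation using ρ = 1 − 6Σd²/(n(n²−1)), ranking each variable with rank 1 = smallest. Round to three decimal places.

0.943

Ranks of variable 1: 1, 6, 2, 3, 4, 5
Ranks of variable 2: 1, 5, 2, 3, 4, 6
d = r₁ − r₂: 0, 1, 0, 0, 0, -1
d²: 0, 1, 0, 0, 0, 1; Σd² = 2
ρ = 1 − 6·2/(6·35) = 1 − 12/210 = 0.943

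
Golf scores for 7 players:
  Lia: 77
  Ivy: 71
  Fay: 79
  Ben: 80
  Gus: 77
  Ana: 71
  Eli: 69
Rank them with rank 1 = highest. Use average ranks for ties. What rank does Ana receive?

5.5

Sorted (descending): 80, 79, 77, 77, 71, 71, 69
The 2 values of 77 occupy positions 3–4 → average rank (3+4)/2 = 3.5.
The 2 values of 71 occupy positions 5–6 → average rank (5+6)/2 = 5.5.
Ana has value 71 → rank 5.5.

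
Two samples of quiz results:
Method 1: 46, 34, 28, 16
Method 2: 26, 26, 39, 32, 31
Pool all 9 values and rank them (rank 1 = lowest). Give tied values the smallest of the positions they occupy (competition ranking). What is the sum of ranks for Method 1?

Sorted (ascending): 16, 26, 26, 28, 31, 32, 34, 39, 46
The 2 values of 26 occupy positions 2–3 → each gets rank 2.
Method 1 values → pooled ranks: 46→9, 34→7, 28→4, 16→1
Rank sum = 9 + 7 + 4 + 1 = 21

21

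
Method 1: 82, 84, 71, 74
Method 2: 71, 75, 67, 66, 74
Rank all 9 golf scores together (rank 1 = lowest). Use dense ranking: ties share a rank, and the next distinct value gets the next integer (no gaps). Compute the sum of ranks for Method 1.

20

Sorted (ascending): 66, 67, 71, 71, 74, 74, 75, 82, 84
The 2 values of 71 share dense rank 3.
The 2 values of 74 share dense rank 4.
Remaining distinct values take the next consecutive integers.
Method 1 values → pooled ranks: 82→6, 84→7, 71→3, 74→4
Rank sum = 6 + 7 + 3 + 4 = 20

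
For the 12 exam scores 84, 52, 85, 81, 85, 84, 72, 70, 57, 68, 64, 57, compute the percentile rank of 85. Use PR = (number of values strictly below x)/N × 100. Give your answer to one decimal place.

N = 12.
Strictly below 85: 10. Equal to 85: 2.
PR = 10/12 × 100 = 83.3

83.3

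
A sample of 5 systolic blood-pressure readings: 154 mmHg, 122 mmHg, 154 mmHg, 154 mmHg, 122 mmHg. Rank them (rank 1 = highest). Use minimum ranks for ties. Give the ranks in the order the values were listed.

1, 4, 1, 1, 4

Sorted (descending): 154, 154, 154, 122, 122
The 3 values of 154 occupy positions 1–3 → each gets rank 1.
The 2 values of 122 occupy positions 4–5 → each gets rank 4.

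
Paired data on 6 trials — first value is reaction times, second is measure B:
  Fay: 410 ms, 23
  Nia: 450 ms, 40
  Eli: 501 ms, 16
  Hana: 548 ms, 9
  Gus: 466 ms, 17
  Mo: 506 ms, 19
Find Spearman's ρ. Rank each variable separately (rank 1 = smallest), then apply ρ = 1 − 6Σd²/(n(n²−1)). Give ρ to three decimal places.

-0.771

Ranks of variable 1: 1, 2, 4, 6, 3, 5
Ranks of variable 2: 5, 6, 2, 1, 3, 4
d = r₁ − r₂: -4, -4, 2, 5, 0, 1
d²: 16, 16, 4, 25, 0, 1; Σd² = 62
ρ = 1 − 6·62/(6·35) = 1 − 372/210 = -0.771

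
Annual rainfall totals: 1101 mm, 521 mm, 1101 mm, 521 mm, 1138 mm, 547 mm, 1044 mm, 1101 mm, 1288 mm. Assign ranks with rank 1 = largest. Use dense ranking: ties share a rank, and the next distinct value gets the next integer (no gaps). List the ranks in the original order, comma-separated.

3, 6, 3, 6, 2, 5, 4, 3, 1

Sorted (descending): 1288, 1138, 1101, 1101, 1101, 1044, 547, 521, 521
The 3 values of 1101 share dense rank 3.
The 2 values of 521 share dense rank 6.
Remaining distinct values take the next consecutive integers.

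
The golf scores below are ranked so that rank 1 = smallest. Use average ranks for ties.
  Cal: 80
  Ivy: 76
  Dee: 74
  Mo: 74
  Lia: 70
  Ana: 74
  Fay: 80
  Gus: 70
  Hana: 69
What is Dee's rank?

5

Sorted (ascending): 69, 70, 70, 74, 74, 74, 76, 80, 80
The 2 values of 70 occupy positions 2–3 → average rank (2+3)/2 = 2.5.
The 3 values of 74 occupy positions 4–6 → average rank 5.
The 2 values of 80 occupy positions 8–9 → average rank (8+9)/2 = 8.5.
Dee has value 74 → rank 5.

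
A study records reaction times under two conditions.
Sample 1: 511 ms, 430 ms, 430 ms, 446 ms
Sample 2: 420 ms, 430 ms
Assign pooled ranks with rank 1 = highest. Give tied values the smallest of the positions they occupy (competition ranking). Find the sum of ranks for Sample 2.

9

Sorted (descending): 511, 446, 430, 430, 430, 420
The 3 values of 430 occupy positions 3–5 → each gets rank 3.
Sample 2 values → pooled ranks: 420→6, 430→3
Rank sum = 6 + 3 = 9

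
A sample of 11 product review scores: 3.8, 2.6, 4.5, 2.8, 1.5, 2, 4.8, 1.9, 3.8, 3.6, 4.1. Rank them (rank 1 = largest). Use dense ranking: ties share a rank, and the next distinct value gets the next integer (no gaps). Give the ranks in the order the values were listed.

Sorted (descending): 4.8, 4.5, 4.1, 3.8, 3.8, 3.6, 2.8, 2.6, 2, 1.9, 1.5
The 2 values of 3.8 share dense rank 4.
Remaining distinct values take the next consecutive integers.

4, 7, 2, 6, 10, 8, 1, 9, 4, 5, 3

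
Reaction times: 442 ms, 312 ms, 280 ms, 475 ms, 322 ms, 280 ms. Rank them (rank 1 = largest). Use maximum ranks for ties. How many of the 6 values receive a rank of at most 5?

4

Sorted (descending): 475, 442, 322, 312, 280, 280
The 2 values of 280 occupy positions 5–6 → each gets rank 6.
Ranks ≤ 5: {1, 2, 3, 4} → 4 values.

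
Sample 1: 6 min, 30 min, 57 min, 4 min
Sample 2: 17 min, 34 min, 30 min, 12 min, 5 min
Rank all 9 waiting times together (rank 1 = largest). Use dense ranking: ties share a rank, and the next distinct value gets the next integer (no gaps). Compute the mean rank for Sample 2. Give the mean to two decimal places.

4.20

Sorted (descending): 57, 34, 30, 30, 17, 12, 6, 5, 4
The 2 values of 30 share dense rank 3.
Remaining distinct values take the next consecutive integers.
Sample 2 values → pooled ranks: 17→4, 34→2, 30→3, 12→5, 5→7
Mean rank = (4 + 2 + 3 + 5 + 7) / 5 = 4.20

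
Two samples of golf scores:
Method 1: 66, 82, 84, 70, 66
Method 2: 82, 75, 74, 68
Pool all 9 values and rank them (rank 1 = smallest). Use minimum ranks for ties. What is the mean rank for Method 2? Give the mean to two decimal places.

5.25

Sorted (ascending): 66, 66, 68, 70, 74, 75, 82, 82, 84
The 2 values of 66 occupy positions 1–2 → each gets rank 1.
The 2 values of 82 occupy positions 7–8 → each gets rank 7.
Method 2 values → pooled ranks: 82→7, 75→6, 74→5, 68→3
Mean rank = (7 + 6 + 5 + 3) / 4 = 5.25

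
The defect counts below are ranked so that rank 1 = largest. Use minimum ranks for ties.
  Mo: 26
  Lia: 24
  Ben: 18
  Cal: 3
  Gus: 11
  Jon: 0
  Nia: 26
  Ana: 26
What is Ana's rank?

1

Sorted (descending): 26, 26, 26, 24, 18, 11, 3, 0
The 3 values of 26 occupy positions 1–3 → each gets rank 1.
Ana has value 26 → rank 1.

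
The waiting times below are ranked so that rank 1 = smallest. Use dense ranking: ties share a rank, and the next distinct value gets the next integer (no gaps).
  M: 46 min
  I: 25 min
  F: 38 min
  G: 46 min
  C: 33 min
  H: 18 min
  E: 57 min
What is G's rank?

Sorted (ascending): 18, 25, 33, 38, 46, 46, 57
The 2 values of 46 share dense rank 5.
Remaining distinct values take the next consecutive integers.
G has value 46 min → rank 5.

5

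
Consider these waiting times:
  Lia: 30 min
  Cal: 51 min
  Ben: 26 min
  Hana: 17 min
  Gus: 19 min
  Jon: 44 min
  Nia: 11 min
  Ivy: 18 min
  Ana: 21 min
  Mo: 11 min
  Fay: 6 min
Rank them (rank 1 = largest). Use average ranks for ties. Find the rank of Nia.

9.5

Sorted (descending): 51, 44, 30, 26, 21, 19, 18, 17, 11, 11, 6
The 2 values of 11 occupy positions 9–10 → average rank (9+10)/2 = 9.5.
Nia has value 11 min → rank 9.5.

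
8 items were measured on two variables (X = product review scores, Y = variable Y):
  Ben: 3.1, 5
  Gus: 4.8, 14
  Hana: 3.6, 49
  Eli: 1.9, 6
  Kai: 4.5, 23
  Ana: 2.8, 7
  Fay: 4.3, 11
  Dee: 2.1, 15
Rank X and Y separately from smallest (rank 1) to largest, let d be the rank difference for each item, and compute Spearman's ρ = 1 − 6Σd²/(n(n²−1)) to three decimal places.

0.429

Ranks of variable 1: 4, 8, 5, 1, 7, 3, 6, 2
Ranks of variable 2: 1, 5, 8, 2, 7, 3, 4, 6
d = r₁ − r₂: 3, 3, -3, -1, 0, 0, 2, -4
d²: 9, 9, 9, 1, 0, 0, 4, 16; Σd² = 48
ρ = 1 − 6·48/(8·63) = 1 − 288/504 = 0.429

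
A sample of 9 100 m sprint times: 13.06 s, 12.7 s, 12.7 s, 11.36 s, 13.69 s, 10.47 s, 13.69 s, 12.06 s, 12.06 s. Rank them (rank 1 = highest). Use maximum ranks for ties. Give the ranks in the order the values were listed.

Sorted (descending): 13.69, 13.69, 13.06, 12.7, 12.7, 12.06, 12.06, 11.36, 10.47
The 2 values of 13.69 occupy positions 1–2 → each gets rank 2.
The 2 values of 12.7 occupy positions 4–5 → each gets rank 5.
The 2 values of 12.06 occupy positions 6–7 → each gets rank 7.

3, 5, 5, 8, 2, 9, 2, 7, 7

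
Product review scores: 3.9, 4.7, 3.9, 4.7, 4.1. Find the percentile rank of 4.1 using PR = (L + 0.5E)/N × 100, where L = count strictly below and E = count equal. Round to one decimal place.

N = 5.
Strictly below 4.1: 2. Equal to 4.1: 1.
PR = (2 + 0.5·1)/5 × 100 = 50.0

50.0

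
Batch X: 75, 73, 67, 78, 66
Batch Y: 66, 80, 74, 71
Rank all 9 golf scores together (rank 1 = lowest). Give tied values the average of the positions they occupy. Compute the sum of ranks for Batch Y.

Sorted (ascending): 66, 66, 67, 71, 73, 74, 75, 78, 80
The 2 values of 66 occupy positions 1–2 → average rank (1+2)/2 = 1.5.
Batch Y values → pooled ranks: 66→1.5, 80→9, 74→6, 71→4
Rank sum = 1.5 + 9 + 6 + 4 = 20.5

20.5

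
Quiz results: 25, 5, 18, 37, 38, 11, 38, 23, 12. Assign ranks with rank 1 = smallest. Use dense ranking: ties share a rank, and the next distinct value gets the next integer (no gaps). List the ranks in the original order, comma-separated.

Sorted (ascending): 5, 11, 12, 18, 23, 25, 37, 38, 38
The 2 values of 38 share dense rank 8.
Remaining distinct values take the next consecutive integers.

6, 1, 4, 7, 8, 2, 8, 5, 3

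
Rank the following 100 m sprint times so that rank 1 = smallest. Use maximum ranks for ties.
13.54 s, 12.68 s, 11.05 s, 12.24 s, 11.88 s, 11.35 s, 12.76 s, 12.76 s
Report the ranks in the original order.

Sorted (ascending): 11.05, 11.35, 11.88, 12.24, 12.68, 12.76, 12.76, 13.54
The 2 values of 12.76 occupy positions 6–7 → each gets rank 7.

8, 5, 1, 4, 3, 2, 7, 7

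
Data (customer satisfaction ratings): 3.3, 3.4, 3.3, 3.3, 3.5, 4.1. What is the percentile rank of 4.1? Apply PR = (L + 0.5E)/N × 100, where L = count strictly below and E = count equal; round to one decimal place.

91.7

N = 6.
Strictly below 4.1: 5. Equal to 4.1: 1.
PR = (5 + 0.5·1)/6 × 100 = 91.7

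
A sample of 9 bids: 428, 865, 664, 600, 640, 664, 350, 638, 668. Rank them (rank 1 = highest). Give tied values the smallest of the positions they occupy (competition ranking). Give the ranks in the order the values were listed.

8, 1, 3, 7, 5, 3, 9, 6, 2

Sorted (descending): 865, 668, 664, 664, 640, 638, 600, 428, 350
The 2 values of 664 occupy positions 3–4 → each gets rank 3.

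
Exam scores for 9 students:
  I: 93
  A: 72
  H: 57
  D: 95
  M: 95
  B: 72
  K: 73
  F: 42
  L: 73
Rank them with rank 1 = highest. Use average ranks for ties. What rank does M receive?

1.5

Sorted (descending): 95, 95, 93, 73, 73, 72, 72, 57, 42
The 2 values of 95 occupy positions 1–2 → average rank (1+2)/2 = 1.5.
The 2 values of 73 occupy positions 4–5 → average rank (4+5)/2 = 4.5.
The 2 values of 72 occupy positions 6–7 → average rank (6+7)/2 = 6.5.
M has value 95 → rank 1.5.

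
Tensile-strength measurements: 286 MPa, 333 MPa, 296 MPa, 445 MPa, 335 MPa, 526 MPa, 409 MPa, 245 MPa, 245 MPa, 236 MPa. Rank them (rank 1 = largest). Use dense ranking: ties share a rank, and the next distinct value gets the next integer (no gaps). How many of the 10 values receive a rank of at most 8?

Sorted (descending): 526, 445, 409, 335, 333, 296, 286, 245, 245, 236
The 2 values of 245 share dense rank 8.
Remaining distinct values take the next consecutive integers.
Ranks ≤ 8: {1, 2, 3, 4, 5, 6, 7, 8, 8} → 9 values.

9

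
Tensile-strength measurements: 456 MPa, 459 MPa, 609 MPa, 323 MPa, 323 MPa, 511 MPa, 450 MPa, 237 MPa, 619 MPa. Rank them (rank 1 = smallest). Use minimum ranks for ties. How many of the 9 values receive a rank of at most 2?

3

Sorted (ascending): 237, 323, 323, 450, 456, 459, 511, 609, 619
The 2 values of 323 occupy positions 2–3 → each gets rank 2.
Ranks ≤ 2: {1, 2, 2} → 3 values.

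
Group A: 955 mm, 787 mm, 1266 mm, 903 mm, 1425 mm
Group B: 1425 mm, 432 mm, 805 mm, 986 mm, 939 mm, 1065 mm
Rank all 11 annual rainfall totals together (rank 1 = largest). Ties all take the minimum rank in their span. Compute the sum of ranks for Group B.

Sorted (descending): 1425, 1425, 1266, 1065, 986, 955, 939, 903, 805, 787, 432
The 2 values of 1425 occupy positions 1–2 → each gets rank 1.
Group B values → pooled ranks: 1425→1, 432→11, 805→9, 986→5, 939→7, 1065→4
Rank sum = 1 + 11 + 9 + 5 + 7 + 4 = 37

37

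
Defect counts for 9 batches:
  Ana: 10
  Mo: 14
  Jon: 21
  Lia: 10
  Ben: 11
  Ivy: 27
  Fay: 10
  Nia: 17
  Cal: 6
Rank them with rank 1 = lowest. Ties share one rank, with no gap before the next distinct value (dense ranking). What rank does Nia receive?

5

Sorted (ascending): 6, 10, 10, 10, 11, 14, 17, 21, 27
The 3 values of 10 share dense rank 2.
Remaining distinct values take the next consecutive integers.
Nia has value 17 → rank 5.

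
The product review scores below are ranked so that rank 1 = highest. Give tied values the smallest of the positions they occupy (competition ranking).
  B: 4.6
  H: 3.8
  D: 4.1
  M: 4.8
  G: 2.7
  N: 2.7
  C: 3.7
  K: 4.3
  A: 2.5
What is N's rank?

7

Sorted (descending): 4.8, 4.6, 4.3, 4.1, 3.8, 3.7, 2.7, 2.7, 2.5
The 2 values of 2.7 occupy positions 7–8 → each gets rank 7.
N has value 2.7 → rank 7.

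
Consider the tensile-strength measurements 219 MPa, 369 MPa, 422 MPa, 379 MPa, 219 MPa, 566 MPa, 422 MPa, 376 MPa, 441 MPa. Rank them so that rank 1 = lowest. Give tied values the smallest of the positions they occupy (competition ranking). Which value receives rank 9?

Sorted (ascending): 219, 219, 369, 376, 379, 422, 422, 441, 566
The 2 values of 219 occupy positions 1–2 → each gets rank 1.
The 2 values of 422 occupy positions 6–7 → each gets rank 6.
Rank 9 → value 566.

566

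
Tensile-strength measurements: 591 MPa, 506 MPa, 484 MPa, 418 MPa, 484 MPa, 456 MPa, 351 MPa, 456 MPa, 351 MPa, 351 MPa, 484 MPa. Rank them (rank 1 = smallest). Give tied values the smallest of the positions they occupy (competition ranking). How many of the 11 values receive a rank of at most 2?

Sorted (ascending): 351, 351, 351, 418, 456, 456, 484, 484, 484, 506, 591
The 3 values of 351 occupy positions 1–3 → each gets rank 1.
The 2 values of 456 occupy positions 5–6 → each gets rank 5.
The 3 values of 484 occupy positions 7–9 → each gets rank 7.
Ranks ≤ 2: {1, 1, 1} → 3 values.

3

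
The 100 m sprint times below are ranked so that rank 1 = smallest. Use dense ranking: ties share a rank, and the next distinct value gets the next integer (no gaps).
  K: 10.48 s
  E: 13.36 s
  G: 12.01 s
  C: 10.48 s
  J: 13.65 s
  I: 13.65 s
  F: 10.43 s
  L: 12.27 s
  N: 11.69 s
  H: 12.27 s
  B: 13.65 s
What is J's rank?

Sorted (ascending): 10.43, 10.48, 10.48, 11.69, 12.01, 12.27, 12.27, 13.36, 13.65, 13.65, 13.65
The 2 values of 10.48 share dense rank 2.
The 2 values of 12.27 share dense rank 5.
The 3 values of 13.65 share dense rank 7.
Remaining distinct values take the next consecutive integers.
J has value 13.65 s → rank 7.

7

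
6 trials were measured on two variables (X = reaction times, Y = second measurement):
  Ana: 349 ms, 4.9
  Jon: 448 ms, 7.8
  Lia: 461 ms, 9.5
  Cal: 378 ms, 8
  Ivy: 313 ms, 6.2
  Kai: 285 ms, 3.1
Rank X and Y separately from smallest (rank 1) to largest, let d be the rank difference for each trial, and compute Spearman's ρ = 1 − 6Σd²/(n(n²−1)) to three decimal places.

0.886

Ranks of variable 1: 3, 5, 6, 4, 2, 1
Ranks of variable 2: 2, 4, 6, 5, 3, 1
d = r₁ − r₂: 1, 1, 0, -1, -1, 0
d²: 1, 1, 0, 1, 1, 0; Σd² = 4
ρ = 1 − 6·4/(6·35) = 1 − 24/210 = 0.886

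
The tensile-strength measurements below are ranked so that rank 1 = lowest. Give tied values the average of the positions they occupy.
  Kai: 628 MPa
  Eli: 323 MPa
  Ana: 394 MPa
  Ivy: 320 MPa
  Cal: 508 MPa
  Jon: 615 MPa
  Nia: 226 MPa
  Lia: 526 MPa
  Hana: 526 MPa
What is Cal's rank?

5

Sorted (ascending): 226, 320, 323, 394, 508, 526, 526, 615, 628
The 2 values of 526 occupy positions 6–7 → average rank (6+7)/2 = 6.5.
Cal has value 508 MPa → rank 5.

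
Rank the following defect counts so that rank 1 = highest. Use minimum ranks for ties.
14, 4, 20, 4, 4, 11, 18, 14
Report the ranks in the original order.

Sorted (descending): 20, 18, 14, 14, 11, 4, 4, 4
The 2 values of 14 occupy positions 3–4 → each gets rank 3.
The 3 values of 4 occupy positions 6–8 → each gets rank 6.

3, 6, 1, 6, 6, 5, 2, 3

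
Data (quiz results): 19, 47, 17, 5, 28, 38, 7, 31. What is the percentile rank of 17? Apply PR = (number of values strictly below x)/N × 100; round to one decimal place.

25.0

N = 8.
Strictly below 17: 2. Equal to 17: 1.
PR = 2/8 × 100 = 25.0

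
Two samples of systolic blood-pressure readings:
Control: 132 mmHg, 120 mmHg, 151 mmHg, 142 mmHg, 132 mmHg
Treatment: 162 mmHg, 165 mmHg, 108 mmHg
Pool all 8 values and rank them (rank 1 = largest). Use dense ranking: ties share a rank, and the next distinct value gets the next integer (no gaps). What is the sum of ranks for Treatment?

Sorted (descending): 165, 162, 151, 142, 132, 132, 120, 108
The 2 values of 132 share dense rank 5.
Remaining distinct values take the next consecutive integers.
Treatment values → pooled ranks: 162→2, 165→1, 108→7
Rank sum = 2 + 1 + 7 = 10

10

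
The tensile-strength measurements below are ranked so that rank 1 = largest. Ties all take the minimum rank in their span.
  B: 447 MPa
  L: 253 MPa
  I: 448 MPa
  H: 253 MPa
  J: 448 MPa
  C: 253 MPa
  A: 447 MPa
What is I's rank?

1

Sorted (descending): 448, 448, 447, 447, 253, 253, 253
The 2 values of 448 occupy positions 1–2 → each gets rank 1.
The 2 values of 447 occupy positions 3–4 → each gets rank 3.
The 3 values of 253 occupy positions 5–7 → each gets rank 5.
I has value 448 MPa → rank 1.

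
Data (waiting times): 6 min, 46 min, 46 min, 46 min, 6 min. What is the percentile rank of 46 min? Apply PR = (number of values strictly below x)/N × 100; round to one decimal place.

N = 5.
Strictly below 46: 2. Equal to 46: 3.
PR = 2/5 × 100 = 40.0

40.0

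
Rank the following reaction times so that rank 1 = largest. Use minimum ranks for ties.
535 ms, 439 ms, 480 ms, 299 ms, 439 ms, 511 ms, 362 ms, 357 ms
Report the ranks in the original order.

Sorted (descending): 535, 511, 480, 439, 439, 362, 357, 299
The 2 values of 439 occupy positions 4–5 → each gets rank 4.

1, 4, 3, 8, 4, 2, 6, 7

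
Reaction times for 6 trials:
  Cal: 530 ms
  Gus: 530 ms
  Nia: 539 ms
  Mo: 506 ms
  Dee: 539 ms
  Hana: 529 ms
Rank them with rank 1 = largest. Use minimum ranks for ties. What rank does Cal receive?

3

Sorted (descending): 539, 539, 530, 530, 529, 506
The 2 values of 539 occupy positions 1–2 → each gets rank 1.
The 2 values of 530 occupy positions 3–4 → each gets rank 3.
Cal has value 530 ms → rank 3.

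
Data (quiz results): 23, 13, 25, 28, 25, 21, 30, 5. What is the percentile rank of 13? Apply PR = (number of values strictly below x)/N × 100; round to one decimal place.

N = 8.
Strictly below 13: 1. Equal to 13: 1.
PR = 1/8 × 100 = 12.5

12.5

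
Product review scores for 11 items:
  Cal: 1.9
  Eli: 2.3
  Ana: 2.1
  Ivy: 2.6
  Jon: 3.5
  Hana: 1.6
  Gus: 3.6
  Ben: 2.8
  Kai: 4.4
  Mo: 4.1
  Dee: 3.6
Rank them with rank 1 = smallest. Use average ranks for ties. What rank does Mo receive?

Sorted (ascending): 1.6, 1.9, 2.1, 2.3, 2.6, 2.8, 3.5, 3.6, 3.6, 4.1, 4.4
The 2 values of 3.6 occupy positions 8–9 → average rank (8+9)/2 = 8.5.
Mo has value 4.1 → rank 10.

10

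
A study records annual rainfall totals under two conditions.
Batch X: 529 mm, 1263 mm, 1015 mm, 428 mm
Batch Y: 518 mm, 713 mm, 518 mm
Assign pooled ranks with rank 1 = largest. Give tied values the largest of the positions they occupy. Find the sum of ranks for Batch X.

Sorted (descending): 1263, 1015, 713, 529, 518, 518, 428
The 2 values of 518 occupy positions 5–6 → each gets rank 6.
Batch X values → pooled ranks: 529→4, 1263→1, 1015→2, 428→7
Rank sum = 4 + 1 + 2 + 7 = 14

14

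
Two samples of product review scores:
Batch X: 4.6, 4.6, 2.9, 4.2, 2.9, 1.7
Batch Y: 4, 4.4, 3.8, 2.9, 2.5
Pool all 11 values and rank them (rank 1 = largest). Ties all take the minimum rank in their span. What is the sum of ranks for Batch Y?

31

Sorted (descending): 4.6, 4.6, 4.4, 4.2, 4, 3.8, 2.9, 2.9, 2.9, 2.5, 1.7
The 2 values of 4.6 occupy positions 1–2 → each gets rank 1.
The 3 values of 2.9 occupy positions 7–9 → each gets rank 7.
Batch Y values → pooled ranks: 4→5, 4.4→3, 3.8→6, 2.9→7, 2.5→10
Rank sum = 5 + 3 + 6 + 7 + 10 = 31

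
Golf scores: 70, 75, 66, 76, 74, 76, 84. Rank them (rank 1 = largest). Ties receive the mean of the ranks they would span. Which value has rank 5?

Sorted (descending): 84, 76, 76, 75, 74, 70, 66
The 2 values of 76 occupy positions 2–3 → average rank (2+3)/2 = 2.5.
Rank 5 → value 74.

74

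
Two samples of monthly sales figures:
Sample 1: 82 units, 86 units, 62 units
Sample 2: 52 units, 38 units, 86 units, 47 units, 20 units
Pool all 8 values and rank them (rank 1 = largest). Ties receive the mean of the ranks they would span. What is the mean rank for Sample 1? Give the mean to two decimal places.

2.83

Sorted (descending): 86, 86, 82, 62, 52, 47, 38, 20
The 2 values of 86 occupy positions 1–2 → average rank (1+2)/2 = 1.5.
Sample 1 values → pooled ranks: 82→3, 86→1.5, 62→4
Mean rank = (3 + 1.5 + 4) / 3 = 2.83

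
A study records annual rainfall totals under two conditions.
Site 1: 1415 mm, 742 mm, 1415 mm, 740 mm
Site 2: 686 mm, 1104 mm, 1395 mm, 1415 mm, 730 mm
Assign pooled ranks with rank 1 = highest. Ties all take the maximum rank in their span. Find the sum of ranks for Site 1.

Sorted (descending): 1415, 1415, 1415, 1395, 1104, 742, 740, 730, 686
The 3 values of 1415 occupy positions 1–3 → each gets rank 3.
Site 1 values → pooled ranks: 1415→3, 742→6, 1415→3, 740→7
Rank sum = 3 + 6 + 3 + 7 = 19

19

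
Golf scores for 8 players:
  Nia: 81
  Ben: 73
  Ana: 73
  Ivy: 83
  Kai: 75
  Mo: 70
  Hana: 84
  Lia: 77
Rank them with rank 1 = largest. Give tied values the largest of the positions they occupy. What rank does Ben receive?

Sorted (descending): 84, 83, 81, 77, 75, 73, 73, 70
The 2 values of 73 occupy positions 6–7 → each gets rank 7.
Ben has value 73 → rank 7.

7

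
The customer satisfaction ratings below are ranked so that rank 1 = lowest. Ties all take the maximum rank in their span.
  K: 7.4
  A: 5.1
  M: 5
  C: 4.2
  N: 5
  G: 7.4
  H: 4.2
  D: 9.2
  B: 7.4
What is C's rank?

2

Sorted (ascending): 4.2, 4.2, 5, 5, 5.1, 7.4, 7.4, 7.4, 9.2
The 2 values of 4.2 occupy positions 1–2 → each gets rank 2.
The 2 values of 5 occupy positions 3–4 → each gets rank 4.
The 3 values of 7.4 occupy positions 6–8 → each gets rank 8.
C has value 4.2 → rank 2.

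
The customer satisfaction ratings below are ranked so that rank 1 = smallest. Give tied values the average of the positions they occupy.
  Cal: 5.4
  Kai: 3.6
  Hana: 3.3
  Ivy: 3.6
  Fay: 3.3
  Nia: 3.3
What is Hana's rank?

2

Sorted (ascending): 3.3, 3.3, 3.3, 3.6, 3.6, 5.4
The 3 values of 3.3 occupy positions 1–3 → average rank 2.
The 2 values of 3.6 occupy positions 4–5 → average rank (4+5)/2 = 4.5.
Hana has value 3.3 → rank 2.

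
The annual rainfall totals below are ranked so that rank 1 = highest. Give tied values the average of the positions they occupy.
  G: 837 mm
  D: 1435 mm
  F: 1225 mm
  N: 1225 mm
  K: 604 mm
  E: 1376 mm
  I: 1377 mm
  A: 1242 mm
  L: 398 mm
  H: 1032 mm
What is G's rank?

8

Sorted (descending): 1435, 1377, 1376, 1242, 1225, 1225, 1032, 837, 604, 398
The 2 values of 1225 occupy positions 5–6 → average rank (5+6)/2 = 5.5.
G has value 837 mm → rank 8.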